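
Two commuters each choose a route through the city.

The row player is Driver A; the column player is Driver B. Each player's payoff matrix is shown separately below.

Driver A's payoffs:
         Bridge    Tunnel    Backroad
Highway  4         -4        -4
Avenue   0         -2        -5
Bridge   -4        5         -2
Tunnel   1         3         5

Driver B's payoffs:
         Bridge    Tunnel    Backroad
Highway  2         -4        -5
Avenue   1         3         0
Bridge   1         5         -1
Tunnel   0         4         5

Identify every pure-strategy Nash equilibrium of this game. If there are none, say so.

(Highway, Bridge): Driver A gets 4, best alternative 1; Driver B gets 2, best alternative -4. No profitable deviation — NE.
(Highway, Tunnel): Driver A can switch to Avenue (-4 → -2). Not NE.
(Highway, Backroad): Driver A can switch to Bridge (-4 → -2). Not NE.
(Avenue, Bridge): Driver A can switch to Highway (0 → 4). Not NE.
(Avenue, Tunnel): Driver A can switch to Bridge (-2 → 5). Not NE.
(Avenue, Backroad): Driver A can switch to Highway (-5 → -4). Not NE.
(Bridge, Bridge): Driver A can switch to Highway (-4 → 4). Not NE.
(Bridge, Tunnel): Driver A gets 5, best alternative 3; Driver B gets 5, best alternative 1. No profitable deviation — NE.
(Bridge, Backroad): Driver A can switch to Tunnel (-2 → 5). Not NE.
(Tunnel, Bridge): Driver A can switch to Highway (1 → 4). Not NE.
(Tunnel, Tunnel): Driver A can switch to Bridge (3 → 5). Not NE.
(Tunnel, Backroad): Driver A gets 5, best alternative -2; Driver B gets 5, best alternative 4. No profitable deviation — NE.

(Highway, Bridge); (Bridge, Tunnel); (Tunnel, Backroad)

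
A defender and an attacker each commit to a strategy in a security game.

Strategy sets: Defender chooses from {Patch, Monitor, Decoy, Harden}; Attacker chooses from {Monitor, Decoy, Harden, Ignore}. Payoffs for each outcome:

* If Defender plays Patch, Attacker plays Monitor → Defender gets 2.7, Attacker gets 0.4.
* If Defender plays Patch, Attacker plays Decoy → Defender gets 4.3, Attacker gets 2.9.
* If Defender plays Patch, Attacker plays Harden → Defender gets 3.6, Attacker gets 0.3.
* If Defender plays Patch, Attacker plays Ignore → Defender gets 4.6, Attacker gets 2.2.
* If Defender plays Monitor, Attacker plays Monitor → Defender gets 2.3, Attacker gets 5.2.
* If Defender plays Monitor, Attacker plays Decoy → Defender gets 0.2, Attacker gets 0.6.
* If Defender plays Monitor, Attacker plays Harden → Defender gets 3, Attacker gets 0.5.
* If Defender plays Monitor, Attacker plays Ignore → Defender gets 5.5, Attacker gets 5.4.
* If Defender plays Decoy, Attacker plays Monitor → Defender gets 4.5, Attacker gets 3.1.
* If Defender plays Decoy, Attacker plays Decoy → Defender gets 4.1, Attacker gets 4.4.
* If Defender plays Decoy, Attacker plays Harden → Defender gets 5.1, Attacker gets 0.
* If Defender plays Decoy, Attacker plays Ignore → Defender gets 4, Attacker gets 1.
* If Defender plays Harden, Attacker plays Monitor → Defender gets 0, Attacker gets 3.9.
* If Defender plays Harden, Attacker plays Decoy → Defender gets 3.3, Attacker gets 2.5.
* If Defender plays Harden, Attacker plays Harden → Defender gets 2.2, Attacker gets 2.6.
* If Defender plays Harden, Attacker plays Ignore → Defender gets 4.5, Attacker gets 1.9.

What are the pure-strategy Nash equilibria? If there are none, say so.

The pure Nash equilibria are (Patch, Decoy), (Monitor, Ignore).

Check each profile: it is a Nash equilibrium iff no player can strictly gain by switching unilaterally.
(Patch, Monitor): Defender can switch to Decoy (2.7 → 4.5). Not NE.
(Patch, Decoy): Defender gets 4.3, best alternative 4.1; Attacker gets 2.9, best alternative 2.2. No profitable deviation — NE.
(Patch, Harden): Defender can switch to Decoy (3.6 → 5.1). Not NE.
(Patch, Ignore): Defender can switch to Monitor (4.6 → 5.5). Not NE.
(Monitor, Monitor): Defender can switch to Patch (2.3 → 2.7). Not NE.
(Monitor, Decoy): Defender can switch to Patch (0.2 → 4.3). Not NE.
(Monitor, Harden): Defender can switch to Patch (3 → 3.6). Not NE.
(Monitor, Ignore): Defender gets 5.5, best alternative 4.6; Attacker gets 5.4, best alternative 5.2. No profitable deviation — NE.
(Decoy, Monitor): Attacker can switch to Decoy (3.1 → 4.4). Not NE.
(Decoy, Decoy): Defender can switch to Patch (4.1 → 4.3). Not NE.
(Decoy, Harden): Attacker can switch to Monitor (0 → 3.1). Not NE.
(Decoy, Ignore): Defender can switch to Patch (4 → 4.6). Not NE.
(The remaining 4 profiles each have a profitable deviation by the same check.)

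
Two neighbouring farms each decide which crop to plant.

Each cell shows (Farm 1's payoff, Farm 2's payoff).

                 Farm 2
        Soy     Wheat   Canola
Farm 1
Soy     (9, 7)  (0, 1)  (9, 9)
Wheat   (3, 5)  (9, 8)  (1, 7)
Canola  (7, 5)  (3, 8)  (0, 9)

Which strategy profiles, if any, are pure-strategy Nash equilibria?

The pure Nash equilibria are (Soy, Canola) and (Wheat, Wheat).

Farm 1 against Soy: payoffs 9, 3, 7 → best response Soy.
Farm 1 against Wheat: payoffs 0, 9, 3 → best response Wheat.
Farm 1 against Canola: payoffs 9, 1, 0 → best response Soy.
Farm 2 against Soy: payoffs 7, 1, 9 → best response Canola.
Farm 2 against Wheat: payoffs 5, 8, 7 → best response Wheat.
Farm 2 against Canola: payoffs 5, 8, 9 → best response Canola.
Mutual best responses: (Soy, Canola); (Wheat, Wheat).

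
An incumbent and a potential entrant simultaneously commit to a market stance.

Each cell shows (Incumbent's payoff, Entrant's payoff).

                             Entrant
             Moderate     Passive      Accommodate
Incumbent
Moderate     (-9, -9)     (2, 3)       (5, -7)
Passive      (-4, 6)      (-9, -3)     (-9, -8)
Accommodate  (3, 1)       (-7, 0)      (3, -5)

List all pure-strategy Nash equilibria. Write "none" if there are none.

Incumbent against Moderate: payoffs -9, -4, 3 → best response Accommodate.
Incumbent against Passive: payoffs 2, -9, -7 → best response Moderate.
Incumbent against Accommodate: payoffs 5, -9, 3 → best response Moderate.
Entrant against Moderate: payoffs -9, 3, -7 → best response Passive.
Entrant against Passive: payoffs 6, -3, -8 → best response Moderate.
Entrant against Accommodate: payoffs 1, 0, -5 → best response Moderate.
Mutual best responses: (Moderate, Passive); (Accommodate, Moderate).

Pure-strategy Nash equilibria: (Moderate, Passive) and (Accommodate, Moderate)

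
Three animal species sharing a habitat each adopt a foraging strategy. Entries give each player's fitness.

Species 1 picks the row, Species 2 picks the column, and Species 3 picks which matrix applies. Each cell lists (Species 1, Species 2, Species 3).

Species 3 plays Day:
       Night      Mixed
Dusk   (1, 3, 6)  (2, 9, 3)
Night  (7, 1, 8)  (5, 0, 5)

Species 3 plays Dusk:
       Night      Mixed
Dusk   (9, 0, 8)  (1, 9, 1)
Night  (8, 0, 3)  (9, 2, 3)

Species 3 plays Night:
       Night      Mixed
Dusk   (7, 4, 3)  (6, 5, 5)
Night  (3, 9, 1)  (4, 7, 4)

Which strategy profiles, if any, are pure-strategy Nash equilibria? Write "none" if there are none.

The pure Nash equilibria are (Dusk, Mixed, Night) and (Night, Night, Day).

For each player, find the best response to each opponent profile; mutual best responses are the pure NE.
Species 1 against (Night, Day): payoffs 1, 7 → best response Night.
Species 1 against (Night, Dusk): payoffs 9, 8 → best response Dusk.
Species 1 against (Night, Night): payoffs 7, 3 → best response Dusk.
Species 1 against (Mixed, Day): payoffs 2, 5 → best response Night.
Species 1 against (Mixed, Dusk): payoffs 1, 9 → best response Night.
Species 1 against (Mixed, Night): payoffs 6, 4 → best response Dusk.
Species 2 against (Dusk, Day): payoffs 3, 9 → best response Mixed.
Species 2 against (Dusk, Dusk): payoffs 0, 9 → best response Mixed.
Species 2 against (Dusk, Night): payoffs 4, 5 → best response Mixed.
Species 2 against (Night, Day): payoffs 1, 0 → best response Night.
Species 2 against (Night, Dusk): payoffs 0, 2 → best response Mixed.
Species 2 against (Night, Night): payoffs 9, 7 → best response Night.
Species 3 against (Dusk, Night): payoffs 6, 8, 3 → best response Dusk.
Species 3 against (Dusk, Mixed): payoffs 3, 1, 5 → best response Night.
Species 3 against (Night, Night): payoffs 8, 3, 1 → best response Day.
Species 3 against (Night, Mixed): payoffs 5, 3, 4 → best response Day.
Mutual best responses: (Dusk, Mixed, Night); (Night, Night, Day).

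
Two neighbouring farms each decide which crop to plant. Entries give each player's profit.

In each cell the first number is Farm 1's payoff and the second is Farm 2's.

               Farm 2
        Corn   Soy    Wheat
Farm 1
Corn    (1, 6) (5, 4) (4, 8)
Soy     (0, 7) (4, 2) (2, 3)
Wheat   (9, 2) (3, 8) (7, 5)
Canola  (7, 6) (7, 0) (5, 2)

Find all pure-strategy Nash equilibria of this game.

none

Farm 1 against Corn: payoffs 1, 0, 9, 7 → best response Wheat.
Farm 1 against Soy: payoffs 5, 4, 3, 7 → best response Canola.
Farm 1 against Wheat: payoffs 4, 2, 7, 5 → best response Wheat.
Farm 2 against Corn: payoffs 6, 4, 8 → best response Wheat.
Farm 2 against Soy: payoffs 7, 2, 3 → best response Corn.
Farm 2 against Wheat: payoffs 2, 8, 5 → best response Soy.
Farm 2 against Canola: payoffs 6, 0, 2 → best response Corn.
No profile is a mutual best response for all players.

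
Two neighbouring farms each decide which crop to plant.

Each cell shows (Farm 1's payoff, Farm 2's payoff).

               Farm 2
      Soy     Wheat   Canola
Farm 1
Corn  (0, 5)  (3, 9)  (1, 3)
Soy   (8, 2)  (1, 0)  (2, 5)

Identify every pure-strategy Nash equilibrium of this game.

(Corn, Wheat), (Soy, Canola)

(Corn, Soy): Farm 1 can switch to Soy (0 → 8). Not NE.
(Corn, Wheat): Farm 1 gets 3, best alternative 1; Farm 2 gets 9, best alternative 5. No profitable deviation — NE.
(Corn, Canola): Farm 1 can switch to Soy (1 → 2). Not NE.
(Soy, Soy): Farm 2 can switch to Canola (2 → 5). Not NE.
(Soy, Wheat): Farm 1 can switch to Corn (1 → 3). Not NE.
(Soy, Canola): Farm 1 gets 2, best alternative 1; Farm 2 gets 5, best alternative 2. No profitable deviation — NE.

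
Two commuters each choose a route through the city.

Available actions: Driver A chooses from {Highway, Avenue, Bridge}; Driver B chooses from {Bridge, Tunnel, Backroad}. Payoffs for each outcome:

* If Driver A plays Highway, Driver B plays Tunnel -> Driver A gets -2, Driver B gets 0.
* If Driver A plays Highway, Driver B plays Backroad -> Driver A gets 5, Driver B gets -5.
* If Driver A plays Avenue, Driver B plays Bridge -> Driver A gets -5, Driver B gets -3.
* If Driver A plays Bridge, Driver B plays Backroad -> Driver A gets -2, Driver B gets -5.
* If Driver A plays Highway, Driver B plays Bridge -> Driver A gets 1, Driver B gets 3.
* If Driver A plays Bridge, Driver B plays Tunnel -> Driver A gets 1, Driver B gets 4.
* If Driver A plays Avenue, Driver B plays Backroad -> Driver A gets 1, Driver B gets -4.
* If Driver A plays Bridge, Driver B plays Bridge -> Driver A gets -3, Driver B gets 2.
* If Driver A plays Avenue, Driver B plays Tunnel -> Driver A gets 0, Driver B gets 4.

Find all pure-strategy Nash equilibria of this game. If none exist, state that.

Pure-strategy Nash equilibria: (Highway, Bridge), (Bridge, Tunnel)

(Highway, Bridge): Driver A gets 1, best alternative -3; Driver B gets 3, best alternative 0. No profitable deviation — NE.
(Highway, Tunnel): Driver A can switch to Avenue (-2 → 0). Not NE.
(Highway, Backroad): Driver B can switch to Bridge (-5 → 3). Not NE.
(Avenue, Bridge): Driver A can switch to Highway (-5 → 1). Not NE.
(Avenue, Tunnel): Driver A can switch to Bridge (0 → 1). Not NE.
(Avenue, Backroad): Driver A can switch to Highway (1 → 5). Not NE.
(Bridge, Bridge): Driver A can switch to Highway (-3 → 1). Not NE.
(Bridge, Tunnel): Driver A gets 1, best alternative 0; Driver B gets 4, best alternative 2. No profitable deviation — NE.
(Bridge, Backroad): Driver A can switch to Highway (-2 → 5). Not NE.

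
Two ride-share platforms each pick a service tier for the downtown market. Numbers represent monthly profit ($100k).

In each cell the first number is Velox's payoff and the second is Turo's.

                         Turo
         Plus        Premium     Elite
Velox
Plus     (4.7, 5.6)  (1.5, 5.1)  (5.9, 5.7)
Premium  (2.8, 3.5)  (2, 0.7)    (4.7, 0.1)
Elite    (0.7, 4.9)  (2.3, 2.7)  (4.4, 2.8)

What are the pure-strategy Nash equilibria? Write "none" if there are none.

Velox against Plus: payoffs 4.7, 2.8, 0.7 → best response Plus.
Velox against Premium: payoffs 1.5, 2, 2.3 → best response Elite.
Velox against Elite: payoffs 5.9, 4.7, 4.4 → best response Plus.
Turo against Plus: payoffs 5.6, 5.1, 5.7 → best response Elite.
Turo against Premium: payoffs 3.5, 0.7, 0.1 → best response Plus.
Turo against Elite: payoffs 4.9, 2.7, 2.8 → best response Plus.
Mutual best responses: (Plus, Elite).

Pure NE: (Plus, Elite)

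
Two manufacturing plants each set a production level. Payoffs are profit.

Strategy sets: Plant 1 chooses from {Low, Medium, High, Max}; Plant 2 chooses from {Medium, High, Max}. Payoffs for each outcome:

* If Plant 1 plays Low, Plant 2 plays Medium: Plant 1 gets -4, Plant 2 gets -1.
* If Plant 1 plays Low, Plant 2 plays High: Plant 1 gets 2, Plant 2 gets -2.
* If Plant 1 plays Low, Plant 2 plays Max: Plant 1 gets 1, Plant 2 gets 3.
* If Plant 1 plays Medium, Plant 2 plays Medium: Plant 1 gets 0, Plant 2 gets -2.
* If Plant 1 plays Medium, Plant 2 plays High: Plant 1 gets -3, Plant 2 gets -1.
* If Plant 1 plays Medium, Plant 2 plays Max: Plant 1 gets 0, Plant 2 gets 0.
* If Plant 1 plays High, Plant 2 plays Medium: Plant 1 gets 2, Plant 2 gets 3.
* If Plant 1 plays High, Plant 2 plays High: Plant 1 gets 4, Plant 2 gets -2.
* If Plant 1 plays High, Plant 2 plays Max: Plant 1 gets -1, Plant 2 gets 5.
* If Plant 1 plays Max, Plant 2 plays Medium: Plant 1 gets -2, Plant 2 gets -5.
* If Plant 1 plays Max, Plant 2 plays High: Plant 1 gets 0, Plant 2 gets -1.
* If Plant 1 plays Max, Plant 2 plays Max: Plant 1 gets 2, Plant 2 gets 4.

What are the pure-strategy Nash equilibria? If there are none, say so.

For each strategy profile, look for a profitable unilateral deviation.
(Low, Medium): Plant 1 can switch to Medium (-4 → 0). Not NE.
(Low, High): Plant 1 can switch to High (2 → 4). Not NE.
(Low, Max): Plant 1 can switch to Max (1 → 2). Not NE.
(Medium, Medium): Plant 1 can switch to High (0 → 2). Not NE.
(Medium, High): Plant 1 can switch to Low (-3 → 2). Not NE.
(Medium, Max): Plant 1 can switch to Low (0 → 1). Not NE.
(High, Medium): Plant 2 can switch to Max (3 → 5). Not NE.
(High, High): Plant 2 can switch to Medium (-2 → 3). Not NE.
(High, Max): Plant 1 can switch to Low (-1 → 1). Not NE.
(Max, Medium): Plant 1 can switch to Medium (-2 → 0). Not NE.
(Max, High): Plant 1 can switch to Low (0 → 2). Not NE.
(Max, Max): Plant 1 gets 2, best alternative 1; Plant 2 gets 4, best alternative -1. No profitable deviation — NE.

Pure NE: (Max, Max)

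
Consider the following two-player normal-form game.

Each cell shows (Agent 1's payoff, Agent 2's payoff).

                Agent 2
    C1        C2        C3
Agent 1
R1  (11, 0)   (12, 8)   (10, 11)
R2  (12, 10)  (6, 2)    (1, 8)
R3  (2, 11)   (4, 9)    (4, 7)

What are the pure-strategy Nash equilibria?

Agent 1 against C1: payoffs 11, 12, 2 → best response R2.
Agent 1 against C2: payoffs 12, 6, 4 → best response R1.
Agent 1 against C3: payoffs 10, 1, 4 → best response R1.
Agent 2 against R1: payoffs 0, 8, 11 → best response C3.
Agent 2 against R2: payoffs 10, 2, 8 → best response C1.
Agent 2 against R3: payoffs 11, 9, 7 → best response C1.
Mutual best responses: (R1, C3); (R2, C1).

Pure-strategy Nash equilibria: (R1, C3) and (R2, C1)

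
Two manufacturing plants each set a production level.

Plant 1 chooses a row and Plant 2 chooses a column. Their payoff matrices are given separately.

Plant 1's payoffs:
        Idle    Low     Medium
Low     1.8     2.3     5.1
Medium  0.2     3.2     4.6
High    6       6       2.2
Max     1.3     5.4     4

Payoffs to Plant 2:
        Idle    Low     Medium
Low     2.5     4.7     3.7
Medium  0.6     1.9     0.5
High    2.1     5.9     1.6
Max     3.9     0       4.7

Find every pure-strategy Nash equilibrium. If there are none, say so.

(Low, Idle): Plant 1 can switch to High (1.8 → 6). Not NE.
(Low, Low): Plant 1 can switch to Medium (2.3 → 3.2). Not NE.
(Low, Medium): Plant 2 can switch to Low (3.7 → 4.7). Not NE.
(Medium, Idle): Plant 1 can switch to Low (0.2 → 1.8). Not NE.
(Medium, Low): Plant 1 can switch to High (3.2 → 6). Not NE.
(Medium, Medium): Plant 1 can switch to Low (4.6 → 5.1). Not NE.
(High, Idle): Plant 2 can switch to Low (2.1 → 5.9). Not NE.
(High, Low): Plant 1 gets 6, best alternative 5.4; Plant 2 gets 5.9, best alternative 2.1. No profitable deviation — NE.
(High, Medium): Plant 1 can switch to Low (2.2 → 5.1). Not NE.
(Max, Idle): Plant 1 can switch to Low (1.3 → 1.8). Not NE.
(Max, Low): Plant 1 can switch to High (5.4 → 6). Not NE.
(Max, Medium): Plant 1 can switch to Low (4 → 5.1). Not NE.

Pure NE: (High, Low)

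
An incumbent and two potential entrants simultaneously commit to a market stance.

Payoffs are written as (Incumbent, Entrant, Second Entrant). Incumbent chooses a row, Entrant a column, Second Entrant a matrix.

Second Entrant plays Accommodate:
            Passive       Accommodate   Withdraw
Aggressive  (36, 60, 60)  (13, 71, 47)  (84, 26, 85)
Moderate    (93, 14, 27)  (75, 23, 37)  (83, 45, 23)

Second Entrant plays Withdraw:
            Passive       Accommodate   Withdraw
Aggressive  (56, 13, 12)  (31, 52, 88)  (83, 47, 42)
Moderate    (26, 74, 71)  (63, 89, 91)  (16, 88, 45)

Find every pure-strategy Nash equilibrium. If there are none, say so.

(Aggressive, Passive, Accommodate): Incumbent can switch to Moderate (36 → 93). Not NE.
(Aggressive, Passive, Withdraw): Entrant can switch to Accommodate (13 → 52). Not NE.
(Aggressive, Accommodate, Accommodate): Incumbent can switch to Moderate (13 → 75). Not NE.
(Aggressive, Accommodate, Withdraw): Incumbent can switch to Moderate (31 → 63). Not NE.
(Aggressive, Withdraw, Accommodate): Entrant can switch to Passive (26 → 60). Not NE.
(Aggressive, Withdraw, Withdraw): Entrant can switch to Accommodate (47 → 52). Not NE.
(Moderate, Passive, Accommodate): Entrant can switch to Accommodate (14 → 23). Not NE.
(Moderate, Passive, Withdraw): Incumbent can switch to Aggressive (26 → 56). Not NE.
(Moderate, Accommodate, Withdraw): Incumbent gets 63, best alternative 31; Entrant gets 89, best alternative 88; Second Entrant gets 91, best alternative 37. No profitable deviation — NE.
(The remaining 3 profiles each have a profitable deviation by the same check.)

(Moderate, Accommodate, Withdraw)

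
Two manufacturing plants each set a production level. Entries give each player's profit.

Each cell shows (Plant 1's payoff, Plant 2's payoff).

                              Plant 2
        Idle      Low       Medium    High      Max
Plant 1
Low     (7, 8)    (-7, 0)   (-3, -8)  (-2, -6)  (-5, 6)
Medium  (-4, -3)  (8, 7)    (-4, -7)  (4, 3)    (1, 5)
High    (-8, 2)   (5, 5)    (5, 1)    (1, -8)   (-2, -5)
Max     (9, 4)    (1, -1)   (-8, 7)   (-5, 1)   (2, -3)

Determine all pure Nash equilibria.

Pure NE: (Medium, Low)

For each strategy profile, look for a profitable unilateral deviation.
(Low, Idle): Plant 1 can switch to Max (7 → 9). Not NE.
(Low, Low): Plant 1 can switch to Medium (-7 → 8). Not NE.
(Low, Medium): Plant 1 can switch to High (-3 → 5). Not NE.
(Low, High): Plant 1 can switch to Medium (-2 → 4). Not NE.
(Low, Max): Plant 1 can switch to Medium (-5 → 1). Not NE.
(Medium, Idle): Plant 1 can switch to Low (-4 → 7). Not NE.
(Medium, Low): Plant 1 gets 8, best alternative 5; Plant 2 gets 7, best alternative 5. No profitable deviation — NE.
(Medium, Medium): Plant 1 can switch to Low (-4 → -3). Not NE.
(Medium, High): Plant 2 can switch to Low (3 → 7). Not NE.
(Medium, Max): Plant 1 can switch to Max (1 → 2). Not NE.
(High, Idle): Plant 1 can switch to Low (-8 → 7). Not NE.
(High, Low): Plant 1 can switch to Medium (5 → 8). Not NE.
(High, Medium): Plant 2 can switch to Idle (1 → 2). Not NE.
(The remaining 7 profiles each have a profitable deviation by the same check.)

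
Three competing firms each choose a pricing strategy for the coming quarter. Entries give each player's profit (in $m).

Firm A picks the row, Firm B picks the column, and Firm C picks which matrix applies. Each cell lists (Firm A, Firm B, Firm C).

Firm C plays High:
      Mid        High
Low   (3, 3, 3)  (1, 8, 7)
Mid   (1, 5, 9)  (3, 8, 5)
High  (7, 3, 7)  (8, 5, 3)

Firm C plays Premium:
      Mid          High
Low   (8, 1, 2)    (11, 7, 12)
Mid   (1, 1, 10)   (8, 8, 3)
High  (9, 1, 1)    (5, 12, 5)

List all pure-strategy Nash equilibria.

(Low, Mid, High): Firm A can switch to High (3 → 7). Not NE.
(Low, Mid, Premium): Firm A can switch to High (8 → 9). Not NE.
(Low, High, High): Firm A can switch to Mid (1 → 3). Not NE.
(Low, High, Premium): Firm A gets 11, best alternative 8; Firm B gets 7, best alternative 1; Firm C gets 12, best alternative 7. No profitable deviation — NE.
(Mid, Mid, High): Firm A can switch to Low (1 → 3). Not NE.
(Mid, Mid, Premium): Firm A can switch to Low (1 → 8). Not NE.
(Mid, High, High): Firm A can switch to High (3 → 8). Not NE.
(Mid, High, Premium): Firm A can switch to Low (8 → 11). Not NE.
(High, Mid, High): Firm B can switch to High (3 → 5). Not NE.
(High, Mid, Premium): Firm B can switch to High (1 → 12). Not NE.
(High, High, High): Firm C can switch to Premium (3 → 5). Not NE.
(High, High, Premium): Firm A can switch to Low (5 → 11). Not NE.

The unique pure-strategy Nash equilibrium is (Low, High, Premium).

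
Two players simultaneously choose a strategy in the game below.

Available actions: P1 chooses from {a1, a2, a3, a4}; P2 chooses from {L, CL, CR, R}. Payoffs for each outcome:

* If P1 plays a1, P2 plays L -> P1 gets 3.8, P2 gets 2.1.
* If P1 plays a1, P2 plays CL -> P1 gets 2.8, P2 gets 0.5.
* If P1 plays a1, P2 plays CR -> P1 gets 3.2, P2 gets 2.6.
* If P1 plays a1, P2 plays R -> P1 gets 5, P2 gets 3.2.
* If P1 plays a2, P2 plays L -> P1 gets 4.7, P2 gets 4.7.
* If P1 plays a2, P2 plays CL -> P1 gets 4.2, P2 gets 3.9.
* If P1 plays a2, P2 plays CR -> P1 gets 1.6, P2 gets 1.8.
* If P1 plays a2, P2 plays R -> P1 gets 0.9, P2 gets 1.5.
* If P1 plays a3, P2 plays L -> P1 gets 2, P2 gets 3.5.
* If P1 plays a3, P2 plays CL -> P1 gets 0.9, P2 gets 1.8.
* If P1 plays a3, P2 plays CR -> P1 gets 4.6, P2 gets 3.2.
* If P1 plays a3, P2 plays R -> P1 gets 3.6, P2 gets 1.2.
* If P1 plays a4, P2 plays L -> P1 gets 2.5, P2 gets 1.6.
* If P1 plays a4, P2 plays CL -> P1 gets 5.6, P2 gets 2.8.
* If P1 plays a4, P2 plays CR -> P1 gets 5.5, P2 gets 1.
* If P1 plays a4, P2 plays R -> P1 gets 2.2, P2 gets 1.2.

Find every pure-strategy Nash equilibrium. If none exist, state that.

(a1, L): P1 can switch to a2 (3.8 → 4.7). Not NE.
(a1, CL): P1 can switch to a2 (2.8 → 4.2). Not NE.
(a1, CR): P1 can switch to a3 (3.2 → 4.6). Not NE.
(a1, R): P1 gets 5, best alternative 3.6; P2 gets 3.2, best alternative 2.6. No profitable deviation — NE.
(a2, L): P1 gets 4.7, best alternative 3.8; P2 gets 4.7, best alternative 3.9. No profitable deviation — NE.
(a2, CL): P1 can switch to a4 (4.2 → 5.6). Not NE.
(a2, CR): P1 can switch to a1 (1.6 → 3.2). Not NE.
(a2, R): P1 can switch to a1 (0.9 → 5). Not NE.
(a4, CL): P1 gets 5.6, best alternative 4.2; P2 gets 2.8, best alternative 1.6. No profitable deviation — NE.
(The remaining 7 profiles each have a profitable deviation by the same check.)

Pure-strategy Nash equilibria: (a1, R) and (a2, L) and (a4, CL)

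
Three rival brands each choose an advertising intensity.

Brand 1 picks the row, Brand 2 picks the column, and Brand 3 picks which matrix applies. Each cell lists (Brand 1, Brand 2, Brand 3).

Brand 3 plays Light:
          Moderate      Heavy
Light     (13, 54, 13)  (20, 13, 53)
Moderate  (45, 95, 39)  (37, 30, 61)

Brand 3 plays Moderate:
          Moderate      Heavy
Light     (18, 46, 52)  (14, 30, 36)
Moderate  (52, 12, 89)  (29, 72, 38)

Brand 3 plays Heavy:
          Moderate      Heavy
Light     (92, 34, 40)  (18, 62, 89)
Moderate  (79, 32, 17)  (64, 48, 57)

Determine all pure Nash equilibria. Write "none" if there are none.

There is no pure-strategy Nash equilibrium.

Check each profile: it is a Nash equilibrium iff no player can strictly gain by switching unilaterally.
(Light, Moderate, Light): Brand 1 can switch to Moderate (13 → 45). Not NE.
(Light, Moderate, Moderate): Brand 1 can switch to Moderate (18 → 52). Not NE.
(Light, Moderate, Heavy): Brand 2 can switch to Heavy (34 → 62). Not NE.
(Light, Heavy, Light): Brand 1 can switch to Moderate (20 → 37). Not NE.
(Light, Heavy, Moderate): Brand 1 can switch to Moderate (14 → 29). Not NE.
(Light, Heavy, Heavy): Brand 1 can switch to Moderate (18 → 64). Not NE.
(Moderate, Moderate, Light): Brand 3 can switch to Moderate (39 → 89). Not NE.
(Moderate, Moderate, Moderate): Brand 2 can switch to Heavy (12 → 72). Not NE.
(Moderate, Moderate, Heavy): Brand 1 can switch to Light (79 → 92). Not NE.
(Moderate, Heavy, Light): Brand 2 can switch to Moderate (30 → 95). Not NE.
(The remaining 2 profiles each have a profitable deviation by the same check.)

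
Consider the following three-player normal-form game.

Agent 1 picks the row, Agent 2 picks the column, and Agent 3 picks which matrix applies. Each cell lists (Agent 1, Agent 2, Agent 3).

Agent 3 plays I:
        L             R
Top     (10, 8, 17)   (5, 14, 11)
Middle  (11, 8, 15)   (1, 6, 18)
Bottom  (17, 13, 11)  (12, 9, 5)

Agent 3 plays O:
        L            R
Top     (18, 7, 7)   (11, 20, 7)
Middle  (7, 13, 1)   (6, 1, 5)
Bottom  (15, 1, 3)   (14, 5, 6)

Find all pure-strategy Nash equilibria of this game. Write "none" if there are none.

The pure Nash equilibria are (Bottom, L, I), (Bottom, R, O).

Mark each player's best response to every combination of opponents' strategies; a profile where every player is best-responding is a pure Nash equilibrium.
Agent 1 against (L, I): payoffs 10, 11, 17 → best response Bottom.
Agent 1 against (L, O): payoffs 18, 7, 15 → best response Top.
Agent 1 against (R, I): payoffs 5, 1, 12 → best response Bottom.
Agent 1 against (R, O): payoffs 11, 6, 14 → best response Bottom.
Agent 2 against (Top, I): payoffs 8, 14 → best response R.
Agent 2 against (Top, O): payoffs 7, 20 → best response R.
Agent 2 against (Middle, I): payoffs 8, 6 → best response L.
Agent 2 against (Middle, O): payoffs 13, 1 → best response L.
Agent 2 against (Bottom, I): payoffs 13, 9 → best response L.
Agent 2 against (Bottom, O): payoffs 1, 5 → best response R.
Agent 3 against (Top, L): payoffs 17, 7 → best response I.
Agent 3 against (Top, R): payoffs 11, 7 → best response I.
Agent 3 against (Middle, L): payoffs 15, 1 → best response I.
Agent 3 against (Middle, R): payoffs 18, 5 → best response I.
Agent 3 against (Bottom, L): payoffs 11, 3 → best response I.
Agent 3 against (Bottom, R): payoffs 5, 6 → best response O.
Mutual best responses: (Bottom, L, I); (Bottom, R, O).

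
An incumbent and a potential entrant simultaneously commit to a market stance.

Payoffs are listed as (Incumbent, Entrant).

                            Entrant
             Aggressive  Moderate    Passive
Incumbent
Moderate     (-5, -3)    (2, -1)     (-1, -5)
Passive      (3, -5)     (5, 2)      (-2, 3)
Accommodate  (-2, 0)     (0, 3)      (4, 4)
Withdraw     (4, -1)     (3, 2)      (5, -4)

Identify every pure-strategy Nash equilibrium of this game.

Incumbent against Aggressive: payoffs -5, 3, -2, 4 → best response Withdraw.
Incumbent against Moderate: payoffs 2, 5, 0, 3 → best response Passive.
Incumbent against Passive: payoffs -1, -2, 4, 5 → best response Withdraw.
Entrant against Moderate: payoffs -3, -1, -5 → best response Moderate.
Entrant against Passive: payoffs -5, 2, 3 → best response Passive.
Entrant against Accommodate: payoffs 0, 3, 4 → best response Passive.
Entrant against Withdraw: payoffs -1, 2, -4 → best response Moderate.
No profile is a mutual best response for all players.

none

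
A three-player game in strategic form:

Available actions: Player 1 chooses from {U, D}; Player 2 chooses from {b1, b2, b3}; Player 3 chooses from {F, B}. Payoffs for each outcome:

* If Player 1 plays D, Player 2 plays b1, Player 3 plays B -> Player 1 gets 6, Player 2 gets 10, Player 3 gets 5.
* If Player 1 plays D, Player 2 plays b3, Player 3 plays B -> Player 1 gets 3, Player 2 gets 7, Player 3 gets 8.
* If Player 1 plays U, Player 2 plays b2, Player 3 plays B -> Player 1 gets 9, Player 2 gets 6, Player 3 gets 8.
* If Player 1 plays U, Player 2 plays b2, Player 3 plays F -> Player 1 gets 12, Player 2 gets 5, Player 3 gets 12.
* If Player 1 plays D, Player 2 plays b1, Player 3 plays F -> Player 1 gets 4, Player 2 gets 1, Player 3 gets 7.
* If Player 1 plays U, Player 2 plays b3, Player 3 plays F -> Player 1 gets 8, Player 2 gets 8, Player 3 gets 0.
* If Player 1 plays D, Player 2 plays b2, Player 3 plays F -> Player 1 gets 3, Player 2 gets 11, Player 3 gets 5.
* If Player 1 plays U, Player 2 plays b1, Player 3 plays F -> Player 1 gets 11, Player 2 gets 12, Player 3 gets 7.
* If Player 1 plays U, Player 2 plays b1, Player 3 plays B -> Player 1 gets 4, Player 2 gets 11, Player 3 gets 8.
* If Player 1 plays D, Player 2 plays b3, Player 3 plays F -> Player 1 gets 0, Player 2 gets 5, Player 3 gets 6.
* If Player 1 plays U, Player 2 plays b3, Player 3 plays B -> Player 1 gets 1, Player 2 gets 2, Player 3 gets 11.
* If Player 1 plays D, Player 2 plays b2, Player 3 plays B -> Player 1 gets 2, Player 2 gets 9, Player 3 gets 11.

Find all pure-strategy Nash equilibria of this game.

For each player, find the best response to each opponent profile; mutual best responses are the pure NE.
Player 1 against (b1, F): payoffs 11, 4 → best response U.
Player 1 against (b1, B): payoffs 4, 6 → best response D.
Player 1 against (b2, F): payoffs 12, 3 → best response U.
Player 1 against (b2, B): payoffs 9, 2 → best response U.
Player 1 against (b3, F): payoffs 8, 0 → best response U.
Player 1 against (b3, B): payoffs 1, 3 → best response D.
Player 2 against (U, F): payoffs 12, 5, 8 → best response b1.
Player 2 against (U, B): payoffs 11, 6, 2 → best response b1.
Player 2 against (D, F): payoffs 1, 11, 5 → best response b2.
Player 2 against (D, B): payoffs 10, 9, 7 → best response b1.
Player 3 against (U, b1): payoffs 7, 8 → best response B.
Player 3 against (U, b2): payoffs 12, 8 → best response F.
Player 3 against (U, b3): payoffs 0, 11 → best response B.
Player 3 against (D, b1): payoffs 7, 5 → best response F.
Player 3 against (D, b2): payoffs 5, 11 → best response B.
Player 3 against (D, b3): payoffs 6, 8 → best response B.
No profile is a mutual best response for all players.

No pure-strategy Nash equilibrium.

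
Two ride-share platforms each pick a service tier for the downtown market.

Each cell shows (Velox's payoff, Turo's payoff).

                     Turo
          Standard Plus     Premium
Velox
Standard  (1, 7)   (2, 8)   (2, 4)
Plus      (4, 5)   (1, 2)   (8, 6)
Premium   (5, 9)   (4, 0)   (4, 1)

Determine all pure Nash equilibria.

(Plus, Premium) and (Premium, Standard)

Velox against Standard: payoffs 1, 4, 5 → best response Premium.
Velox against Plus: payoffs 2, 1, 4 → best response Premium.
Velox against Premium: payoffs 2, 8, 4 → best response Plus.
Turo against Standard: payoffs 7, 8, 4 → best response Plus.
Turo against Plus: payoffs 5, 2, 6 → best response Premium.
Turo against Premium: payoffs 9, 0, 1 → best response Standard.
Mutual best responses: (Plus, Premium); (Premium, Standard).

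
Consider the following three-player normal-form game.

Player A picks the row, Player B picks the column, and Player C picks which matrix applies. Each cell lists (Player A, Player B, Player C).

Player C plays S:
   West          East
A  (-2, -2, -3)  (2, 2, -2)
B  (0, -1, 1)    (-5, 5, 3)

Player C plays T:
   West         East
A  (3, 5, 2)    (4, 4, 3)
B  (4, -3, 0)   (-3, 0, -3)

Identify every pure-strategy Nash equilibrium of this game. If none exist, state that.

none

Player A against (West, S): payoffs -2, 0 → best response B.
Player A against (West, T): payoffs 3, 4 → best response B.
Player A against (East, S): payoffs 2, -5 → best response A.
Player A against (East, T): payoffs 4, -3 → best response A.
Player B against (A, S): payoffs -2, 2 → best response East.
Player B against (A, T): payoffs 5, 4 → best response West.
Player B against (B, S): payoffs -1, 5 → best response East.
Player B against (B, T): payoffs -3, 0 → best response East.
Player C against (A, West): payoffs -3, 2 → best response T.
Player C against (A, East): payoffs -2, 3 → best response T.
Player C against (B, West): payoffs 1, 0 → best response S.
Player C against (B, East): payoffs 3, -3 → best response S.
No profile is a mutual best response for all players.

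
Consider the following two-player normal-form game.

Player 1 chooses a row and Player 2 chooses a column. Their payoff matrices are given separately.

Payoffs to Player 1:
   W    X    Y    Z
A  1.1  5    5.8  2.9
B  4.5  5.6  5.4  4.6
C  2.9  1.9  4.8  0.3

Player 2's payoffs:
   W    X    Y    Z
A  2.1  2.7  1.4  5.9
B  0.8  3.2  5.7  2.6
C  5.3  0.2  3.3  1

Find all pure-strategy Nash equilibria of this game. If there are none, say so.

none

For each player, find the best response to each opponent profile; mutual best responses are the pure NE.
Player 1 against W: payoffs 1.1, 4.5, 2.9 → best response B.
Player 1 against X: payoffs 5, 5.6, 1.9 → best response B.
Player 1 against Y: payoffs 5.8, 5.4, 4.8 → best response A.
Player 1 against Z: payoffs 2.9, 4.6, 0.3 → best response B.
Player 2 against A: payoffs 2.1, 2.7, 1.4, 5.9 → best response Z.
Player 2 against B: payoffs 0.8, 3.2, 5.7, 2.6 → best response Y.
Player 2 against C: payoffs 5.3, 0.2, 3.3, 1 → best response W.
No profile is a mutual best response for all players.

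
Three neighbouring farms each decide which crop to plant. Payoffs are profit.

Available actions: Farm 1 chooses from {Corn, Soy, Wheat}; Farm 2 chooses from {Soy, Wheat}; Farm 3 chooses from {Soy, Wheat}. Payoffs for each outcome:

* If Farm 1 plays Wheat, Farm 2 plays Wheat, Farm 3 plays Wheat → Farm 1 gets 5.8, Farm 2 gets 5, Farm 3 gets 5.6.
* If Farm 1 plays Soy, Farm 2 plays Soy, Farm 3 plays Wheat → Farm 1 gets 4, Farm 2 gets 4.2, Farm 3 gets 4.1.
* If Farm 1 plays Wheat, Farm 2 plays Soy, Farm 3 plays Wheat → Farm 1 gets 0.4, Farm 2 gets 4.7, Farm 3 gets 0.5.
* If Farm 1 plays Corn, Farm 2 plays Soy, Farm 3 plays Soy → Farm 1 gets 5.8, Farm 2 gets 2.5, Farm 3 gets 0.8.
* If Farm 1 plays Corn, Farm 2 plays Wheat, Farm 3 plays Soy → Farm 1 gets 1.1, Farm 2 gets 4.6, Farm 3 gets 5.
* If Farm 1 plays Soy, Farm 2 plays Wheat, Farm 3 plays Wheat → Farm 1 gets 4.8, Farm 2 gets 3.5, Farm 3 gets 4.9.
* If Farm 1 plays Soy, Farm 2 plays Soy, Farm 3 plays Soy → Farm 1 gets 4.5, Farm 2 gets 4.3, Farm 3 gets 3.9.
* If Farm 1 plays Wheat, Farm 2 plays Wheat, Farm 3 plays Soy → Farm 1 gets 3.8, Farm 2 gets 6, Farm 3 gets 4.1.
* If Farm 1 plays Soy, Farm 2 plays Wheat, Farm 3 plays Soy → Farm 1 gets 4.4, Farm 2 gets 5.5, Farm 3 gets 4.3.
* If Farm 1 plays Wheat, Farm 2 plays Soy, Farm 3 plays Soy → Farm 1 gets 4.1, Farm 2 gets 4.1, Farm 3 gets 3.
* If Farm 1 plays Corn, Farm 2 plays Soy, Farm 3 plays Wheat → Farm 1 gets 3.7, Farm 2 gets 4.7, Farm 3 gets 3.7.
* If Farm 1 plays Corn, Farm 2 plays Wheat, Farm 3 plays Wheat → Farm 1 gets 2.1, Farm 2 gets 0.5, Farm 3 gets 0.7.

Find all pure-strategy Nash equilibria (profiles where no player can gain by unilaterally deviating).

The pure Nash equilibria are (Soy, Soy, Wheat), (Wheat, Wheat, Wheat).

Farm 1 against (Soy, Soy): payoffs 5.8, 4.5, 4.1 → best response Corn.
Farm 1 against (Soy, Wheat): payoffs 3.7, 4, 0.4 → best response Soy.
Farm 1 against (Wheat, Soy): payoffs 1.1, 4.4, 3.8 → best response Soy.
Farm 1 against (Wheat, Wheat): payoffs 2.1, 4.8, 5.8 → best response Wheat.
Farm 2 against (Corn, Soy): payoffs 2.5, 4.6 → best response Wheat.
Farm 2 against (Corn, Wheat): payoffs 4.7, 0.5 → best response Soy.
Farm 2 against (Soy, Soy): payoffs 4.3, 5.5 → best response Wheat.
Farm 2 against (Soy, Wheat): payoffs 4.2, 3.5 → best response Soy.
Farm 2 against (Wheat, Soy): payoffs 4.1, 6 → best response Wheat.
Farm 2 against (Wheat, Wheat): payoffs 4.7, 5 → best response Wheat.
Farm 3 against (Corn, Soy): payoffs 0.8, 3.7 → best response Wheat.
Farm 3 against (Corn, Wheat): payoffs 5, 0.7 → best response Soy.
Farm 3 against (Soy, Soy): payoffs 3.9, 4.1 → best response Wheat.
Farm 3 against (Soy, Wheat): payoffs 4.3, 4.9 → best response Wheat.
Farm 3 against (Wheat, Soy): payoffs 3, 0.5 → best response Soy.
Farm 3 against (Wheat, Wheat): payoffs 4.1, 5.6 → best response Wheat.
Mutual best responses: (Soy, Soy, Wheat); (Wheat, Wheat, Wheat).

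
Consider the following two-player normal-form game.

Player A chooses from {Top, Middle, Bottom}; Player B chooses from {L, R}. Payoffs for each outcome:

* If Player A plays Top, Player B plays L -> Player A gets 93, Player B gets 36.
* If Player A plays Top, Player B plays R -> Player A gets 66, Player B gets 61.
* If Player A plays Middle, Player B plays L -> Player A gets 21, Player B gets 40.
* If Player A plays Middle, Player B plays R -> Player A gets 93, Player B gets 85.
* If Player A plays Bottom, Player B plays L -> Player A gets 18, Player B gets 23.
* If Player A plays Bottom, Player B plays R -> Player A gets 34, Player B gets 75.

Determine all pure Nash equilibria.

For each player, find the best response to each opponent profile; mutual best responses are the pure NE.
Player A against L: payoffs 93, 21, 18 → best response Top.
Player A against R: payoffs 66, 93, 34 → best response Middle.
Player B against Top: payoffs 36, 61 → best response R.
Player B against Middle: payoffs 40, 85 → best response R.
Player B against Bottom: payoffs 23, 75 → best response R.
Mutual best responses: (Middle, R).

Pure NE: (Middle, R)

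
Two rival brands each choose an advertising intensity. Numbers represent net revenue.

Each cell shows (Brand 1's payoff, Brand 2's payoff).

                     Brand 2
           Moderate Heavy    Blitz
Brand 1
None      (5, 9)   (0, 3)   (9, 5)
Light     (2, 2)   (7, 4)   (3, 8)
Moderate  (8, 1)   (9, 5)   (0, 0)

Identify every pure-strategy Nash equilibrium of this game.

The unique pure-strategy Nash equilibrium is (Moderate, Heavy).

Brand 1 against Moderate: payoffs 5, 2, 8 → best response Moderate.
Brand 1 against Heavy: payoffs 0, 7, 9 → best response Moderate.
Brand 1 against Blitz: payoffs 9, 3, 0 → best response None.
Brand 2 against None: payoffs 9, 3, 5 → best response Moderate.
Brand 2 against Light: payoffs 2, 4, 8 → best response Blitz.
Brand 2 against Moderate: payoffs 1, 5, 0 → best response Heavy.
Mutual best responses: (Moderate, Heavy).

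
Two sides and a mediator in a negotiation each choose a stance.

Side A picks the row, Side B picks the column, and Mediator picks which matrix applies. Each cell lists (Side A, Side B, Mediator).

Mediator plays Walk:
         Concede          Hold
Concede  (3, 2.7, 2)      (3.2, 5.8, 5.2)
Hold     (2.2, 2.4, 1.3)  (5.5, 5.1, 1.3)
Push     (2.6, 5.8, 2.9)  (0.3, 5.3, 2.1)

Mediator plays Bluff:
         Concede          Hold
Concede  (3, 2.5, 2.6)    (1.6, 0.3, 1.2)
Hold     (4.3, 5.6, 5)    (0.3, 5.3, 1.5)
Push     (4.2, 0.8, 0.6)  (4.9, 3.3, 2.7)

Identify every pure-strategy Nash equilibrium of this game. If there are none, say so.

Side A against (Concede, Walk): payoffs 3, 2.2, 2.6 → best response Concede.
Side A against (Concede, Bluff): payoffs 3, 4.3, 4.2 → best response Hold.
Side A against (Hold, Walk): payoffs 3.2, 5.5, 0.3 → best response Hold.
Side A against (Hold, Bluff): payoffs 1.6, 0.3, 4.9 → best response Push.
Side B against (Concede, Walk): payoffs 2.7, 5.8 → best response Hold.
Side B against (Concede, Bluff): payoffs 2.5, 0.3 → best response Concede.
Side B against (Hold, Walk): payoffs 2.4, 5.1 → best response Hold.
Side B against (Hold, Bluff): payoffs 5.6, 5.3 → best response Concede.
Side B against (Push, Walk): payoffs 5.8, 5.3 → best response Concede.
Side B against (Push, Bluff): payoffs 0.8, 3.3 → best response Hold.
Mediator against (Concede, Concede): payoffs 2, 2.6 → best response Bluff.
Mediator against (Concede, Hold): payoffs 5.2, 1.2 → best response Walk.
Mediator against (Hold, Concede): payoffs 1.3, 5 → best response Bluff.
Mediator against (Hold, Hold): payoffs 1.3, 1.5 → best response Bluff.
Mediator against (Push, Concede): payoffs 2.9, 0.6 → best response Walk.
Mediator against (Push, Hold): payoffs 2.1, 2.7 → best response Bluff.
Mutual best responses: (Hold, Concede, Bluff); (Push, Hold, Bluff).

The pure Nash equilibria are (Hold, Concede, Bluff), (Push, Hold, Bluff).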